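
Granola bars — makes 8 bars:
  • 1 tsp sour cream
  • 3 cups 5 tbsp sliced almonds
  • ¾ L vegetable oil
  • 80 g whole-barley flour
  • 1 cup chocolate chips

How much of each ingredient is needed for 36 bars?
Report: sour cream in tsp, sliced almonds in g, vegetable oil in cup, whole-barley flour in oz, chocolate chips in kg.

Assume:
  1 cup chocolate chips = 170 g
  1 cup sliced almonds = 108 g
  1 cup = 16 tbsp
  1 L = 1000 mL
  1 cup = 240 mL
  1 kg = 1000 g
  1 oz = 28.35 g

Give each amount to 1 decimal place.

sour cream: 4.5 tsp; sliced almonds: 1609.9 g; vegetable oil: 14.1 cup; whole-barley flour: 12.7 oz; chocolate chips: 0.8 kg

Scaling factor: 36/8 = 9/2 = 4.5.
sour cream: 1 tsp × 9/2 = 4.5 tsp
sliced almonds: (3 cup + 5 tbsp = 3.3125 cup) × 9/2 × 108 g/cup ≈ 1609.9 g
vegetable oil: 0.75 L × 9/2 × 1000 mL/L ÷ 240 mL/cup ≈ 14.1 cup
whole-barley flour: 80 g × 9/2 ÷ 28.35 g/oz ≈ 12.7 oz
chocolate chips: 1 cup × 9/2 × 170 g/cup ÷ 1000 g/kg ≈ 0.8 kg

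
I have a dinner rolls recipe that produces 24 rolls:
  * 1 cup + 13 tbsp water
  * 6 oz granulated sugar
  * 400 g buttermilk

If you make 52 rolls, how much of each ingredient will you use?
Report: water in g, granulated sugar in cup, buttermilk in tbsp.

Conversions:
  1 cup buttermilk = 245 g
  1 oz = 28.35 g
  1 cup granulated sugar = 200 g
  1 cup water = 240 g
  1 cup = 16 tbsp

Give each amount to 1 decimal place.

Scaling factor: 52/24 = 13/6.
water: (1 cup + 13 tbsp = 1.8125 cup) × 13/6 × 240 g/cup = 942.5 g
granulated sugar: 6 oz × 13/6 × 28.35 g/oz ÷ 200 g/cup ≈ 1.8 cup
buttermilk: 400 g × 13/6 ÷ 245 g/cup × 16 tbsp/cup ≈ 56.6 tbsp

water: 942.5 g; granulated sugar: 1.8 cup; buttermilk: 56.6 tbsp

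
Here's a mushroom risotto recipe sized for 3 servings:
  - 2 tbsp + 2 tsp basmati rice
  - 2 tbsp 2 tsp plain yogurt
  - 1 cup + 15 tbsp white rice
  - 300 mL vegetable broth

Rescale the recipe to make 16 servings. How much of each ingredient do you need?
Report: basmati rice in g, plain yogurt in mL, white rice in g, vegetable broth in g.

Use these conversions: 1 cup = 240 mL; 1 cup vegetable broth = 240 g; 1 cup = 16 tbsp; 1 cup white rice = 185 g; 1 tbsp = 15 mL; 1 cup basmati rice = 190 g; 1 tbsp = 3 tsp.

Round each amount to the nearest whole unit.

basmati rice: 169 g; plain yogurt: 213 mL; white rice: 1912 g; vegetable broth: 1600 g

Scaling factor: 16/3.
basmati rice: (2 tbsp + 2 tsp = 8/3 tbsp) × 16/3 ÷ 16 tbsp/cup × 190 g/cup ≈ 169 g
plain yogurt: (2 tbsp + 2 tsp = 8/3 tbsp) × 16/3 × 15 mL/tbsp ≈ 213 mL
white rice: (1 cup + 15 tbsp = 1.9375 cup) × 16/3 × 185 g/cup ≈ 1912 g
vegetable broth: 300 mL × 16/3 ÷ 240 mL/cup × 240 g/cup = 1600 g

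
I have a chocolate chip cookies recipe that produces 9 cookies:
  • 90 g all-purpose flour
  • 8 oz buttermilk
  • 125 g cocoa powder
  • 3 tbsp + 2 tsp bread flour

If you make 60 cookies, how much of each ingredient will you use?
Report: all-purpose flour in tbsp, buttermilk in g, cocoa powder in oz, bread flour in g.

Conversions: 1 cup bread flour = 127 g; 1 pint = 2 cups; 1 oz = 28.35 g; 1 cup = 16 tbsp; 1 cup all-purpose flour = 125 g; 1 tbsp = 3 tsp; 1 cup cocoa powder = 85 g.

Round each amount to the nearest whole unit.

all-purpose flour: 77 tbsp; buttermilk: 1512 g; cocoa powder: 29 oz; bread flour: 194 g

Scaling factor: 60/9 = 20/3.
all-purpose flour: 90 g × 20/3 ÷ 125 g/cup × 16 tbsp/cup ≈ 77 tbsp
buttermilk: 8 oz × 20/3 × 28.35 g/oz = 1512 g
cocoa powder: 125 g × 20/3 ÷ 28.35 g/oz ≈ 29 oz
bread flour: (3 tbsp + 2 tsp = 11/3 tbsp) × 20/3 ÷ 16 tbsp/cup × 127 g/cup ≈ 194 g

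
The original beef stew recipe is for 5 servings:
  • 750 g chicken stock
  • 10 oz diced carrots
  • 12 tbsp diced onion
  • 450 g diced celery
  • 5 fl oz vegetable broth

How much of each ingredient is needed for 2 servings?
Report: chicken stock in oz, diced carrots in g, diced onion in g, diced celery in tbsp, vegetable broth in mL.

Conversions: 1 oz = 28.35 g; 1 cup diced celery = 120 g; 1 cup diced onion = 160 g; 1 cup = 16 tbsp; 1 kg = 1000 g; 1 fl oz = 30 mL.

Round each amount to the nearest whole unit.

chicken stock: 11 oz; diced carrots: 113 g; diced onion: 48 g; diced celery: 24 tbsp; vegetable broth: 60 mL

Scaling factor: 2/5 = 0.4.
chicken stock: 750 g × 2/5 ÷ 28.35 g/oz ≈ 11 oz
diced carrots: 10 oz × 2/5 × 28.35 g/oz ≈ 113 g
diced onion: 12 tbsp × 2/5 ÷ 16 tbsp/cup × 160 g/cup = 48 g
diced celery: 450 g × 2/5 ÷ 120 g/cup × 16 tbsp/cup = 24 tbsp
vegetable broth: 5 fl oz × 2/5 × 30 mL/fl oz = 60 mL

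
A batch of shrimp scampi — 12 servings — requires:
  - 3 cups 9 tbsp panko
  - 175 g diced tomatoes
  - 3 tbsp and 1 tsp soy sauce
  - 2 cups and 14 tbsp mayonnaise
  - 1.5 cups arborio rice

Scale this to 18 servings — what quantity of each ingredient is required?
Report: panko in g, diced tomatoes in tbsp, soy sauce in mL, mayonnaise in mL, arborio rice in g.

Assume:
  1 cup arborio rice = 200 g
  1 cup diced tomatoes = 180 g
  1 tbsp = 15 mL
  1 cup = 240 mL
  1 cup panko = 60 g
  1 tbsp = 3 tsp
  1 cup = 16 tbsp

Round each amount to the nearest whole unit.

panko: 321 g; diced tomatoes: 23 tbsp; soy sauce: 75 mL; mayonnaise: 1035 mL; arborio rice: 450 g

Scaling factor: 18/12 = 3/2 = 1.5.
panko: (3 cup + 9 tbsp = 3.5625 cup) × 3/2 × 60 g/cup ≈ 321 g
diced tomatoes: 175 g × 3/2 ÷ 180 g/cup × 16 tbsp/cup ≈ 23 tbsp
soy sauce: (3 tbsp + 1 tsp = 10/3 tbsp) × 3/2 × 15 mL/tbsp = 75 mL
mayonnaise: (2 cup + 14 tbsp = 2.875 cup) × 3/2 × 240 mL/cup = 1035 mL
arborio rice: 1.5 cup × 3/2 × 200 g/cup = 450 g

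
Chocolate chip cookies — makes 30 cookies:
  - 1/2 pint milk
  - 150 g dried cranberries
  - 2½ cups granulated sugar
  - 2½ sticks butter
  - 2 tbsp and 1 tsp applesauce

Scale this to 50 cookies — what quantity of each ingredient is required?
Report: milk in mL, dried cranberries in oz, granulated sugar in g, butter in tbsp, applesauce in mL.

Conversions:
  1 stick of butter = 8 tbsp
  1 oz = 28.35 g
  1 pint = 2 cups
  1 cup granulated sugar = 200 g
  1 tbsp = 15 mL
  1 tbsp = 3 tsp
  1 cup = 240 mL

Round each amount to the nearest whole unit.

milk: 400 mL; dried cranberries: 9 oz; granulated sugar: 833 g; butter: 33 tbsp; applesauce: 58 mL

Scaling factor: 50/30 = 5/3.
milk: 0.5 pint × 5/3 × 2 cup/pint × 240 mL/cup = 400 mL
dried cranberries: 150 g × 5/3 ÷ 28.35 g/oz ≈ 9 oz
granulated sugar: 2.5 cup × 5/3 × 200 g/cup ≈ 833 g
butter: 2.5 stick × 5/3 × 8 tbsp/stick ≈ 33 tbsp
applesauce: (2 tbsp + 1 tsp = 7/3 tbsp) × 5/3 × 15 mL/tbsp ≈ 58 mL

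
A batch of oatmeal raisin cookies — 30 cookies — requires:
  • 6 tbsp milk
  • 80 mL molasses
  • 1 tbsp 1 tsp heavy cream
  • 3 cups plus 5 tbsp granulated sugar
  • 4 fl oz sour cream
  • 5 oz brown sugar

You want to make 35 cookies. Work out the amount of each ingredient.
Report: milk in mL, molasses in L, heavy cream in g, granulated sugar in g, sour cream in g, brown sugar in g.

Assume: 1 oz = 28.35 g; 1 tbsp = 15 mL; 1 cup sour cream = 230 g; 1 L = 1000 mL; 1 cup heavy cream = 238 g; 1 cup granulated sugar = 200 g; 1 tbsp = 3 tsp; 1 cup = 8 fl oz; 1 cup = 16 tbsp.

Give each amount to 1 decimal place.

milk: 105.0 mL; molasses: 0.1 L; heavy cream: 23.1 g; granulated sugar: 772.9 g; sour cream: 134.2 g; brown sugar: 165.4 g

Scaling factor: 35/30 = 7/6.
milk: 6 tbsp × 7/6 × 15 mL/tbsp = 105.0 mL
molasses: 80 mL × 7/6 ÷ 1000 mL/L ≈ 0.1 L
heavy cream: (1 tbsp + 1 tsp = 4/3 tbsp) × 7/6 ÷ 16 tbsp/cup × 238 g/cup ≈ 23.1 g
granulated sugar: (3 cup + 5 tbsp = 3.3125 cup) × 7/6 × 200 g/cup ≈ 772.9 g
sour cream: 4 fl oz × 7/6 ÷ 8 fl oz/cup × 230 g/cup ≈ 134.2 g
brown sugar: 5 oz × 7/6 × 28.35 g/oz ≈ 165.4 g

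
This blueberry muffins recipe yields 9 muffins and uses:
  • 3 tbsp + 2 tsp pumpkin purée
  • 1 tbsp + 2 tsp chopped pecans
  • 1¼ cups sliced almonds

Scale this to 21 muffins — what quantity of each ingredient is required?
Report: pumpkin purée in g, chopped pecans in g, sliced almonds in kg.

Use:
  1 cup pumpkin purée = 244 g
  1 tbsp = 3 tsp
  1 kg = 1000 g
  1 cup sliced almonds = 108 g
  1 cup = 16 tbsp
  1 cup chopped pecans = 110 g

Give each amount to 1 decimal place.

Scaling factor: 21/9 = 7/3.
pumpkin purée: (3 tbsp + 2 tsp = 11/3 tbsp) × 7/3 ÷ 16 tbsp/cup × 244 g/cup ≈ 130.5 g
chopped pecans: (1 tbsp + 2 tsp = 5/3 tbsp) × 7/3 ÷ 16 tbsp/cup × 110 g/cup ≈ 26.7 g
sliced almonds: 1.25 cup × 7/3 × 108 g/cup ÷ 1000 g/kg ≈ 0.3 kg

pumpkin purée: 130.5 g; chopped pecans: 26.7 g; sliced almonds: 0.3 kg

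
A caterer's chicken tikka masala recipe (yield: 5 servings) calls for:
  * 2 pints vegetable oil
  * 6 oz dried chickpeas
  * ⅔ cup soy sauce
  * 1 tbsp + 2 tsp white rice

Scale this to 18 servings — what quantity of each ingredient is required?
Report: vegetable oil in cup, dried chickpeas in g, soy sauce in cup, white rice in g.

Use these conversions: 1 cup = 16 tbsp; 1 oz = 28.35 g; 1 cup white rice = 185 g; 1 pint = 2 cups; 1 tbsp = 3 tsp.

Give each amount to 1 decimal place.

vegetable oil: 14.4 cup; dried chickpeas: 612.4 g; soy sauce: 2.4 cup; white rice: 69.4 g

Scaling factor: 18/5 = 3.6.
vegetable oil: 2 pint × 18/5 × 2 cup/pint = 14.4 cup
dried chickpeas: 6 oz × 18/5 × 28.35 g/oz ≈ 612.4 g
soy sauce: 2/3 cup × 18/5 = 2.4 cup
white rice: (1 tbsp + 2 tsp = 5/3 tbsp) × 18/5 ÷ 16 tbsp/cup × 185 g/cup ≈ 69.4 g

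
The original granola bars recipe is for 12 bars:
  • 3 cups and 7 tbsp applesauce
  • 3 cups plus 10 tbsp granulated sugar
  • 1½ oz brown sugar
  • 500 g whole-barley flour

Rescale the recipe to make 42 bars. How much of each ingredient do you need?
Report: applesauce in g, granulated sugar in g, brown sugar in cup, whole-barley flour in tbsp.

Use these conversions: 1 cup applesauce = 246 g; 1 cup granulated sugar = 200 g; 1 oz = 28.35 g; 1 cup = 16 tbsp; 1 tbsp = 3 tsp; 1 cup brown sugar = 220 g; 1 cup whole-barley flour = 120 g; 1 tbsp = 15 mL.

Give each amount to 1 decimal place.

Scaling factor: 42/12 = 7/2 = 3.5.
applesauce: (3 cup + 7 tbsp = 3.4375 cup) × 7/2 × 246 g/cup ≈ 2959.7 g
granulated sugar: (3 cup + 10 tbsp = 3.625 cup) × 7/2 × 200 g/cup = 2537.5 g
brown sugar: 1.5 oz × 7/2 × 28.35 g/oz ÷ 220 g/cup ≈ 0.7 cup
whole-barley flour: 500 g × 7/2 ÷ 120 g/cup × 16 tbsp/cup ≈ 233.3 tbsp

applesauce: 2959.7 g; granulated sugar: 2537.5 g; brown sugar: 0.7 cup; whole-barley flour: 233.3 tbsp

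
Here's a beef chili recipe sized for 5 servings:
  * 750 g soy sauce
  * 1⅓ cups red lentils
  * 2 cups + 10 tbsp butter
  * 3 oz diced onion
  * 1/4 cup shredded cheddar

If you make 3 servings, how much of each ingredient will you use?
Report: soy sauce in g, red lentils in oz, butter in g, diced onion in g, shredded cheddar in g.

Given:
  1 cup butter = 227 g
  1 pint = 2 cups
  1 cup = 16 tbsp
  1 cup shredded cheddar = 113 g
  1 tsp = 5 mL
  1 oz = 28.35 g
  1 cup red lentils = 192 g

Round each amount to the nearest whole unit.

Scaling factor: 3/5 = 0.6.
soy sauce: 750 g × 3/5 = 450 g
red lentils: 4/3 cup × 3/5 × 192 g/cup ÷ 28.35 g/oz ≈ 5 oz
butter: (2 cup + 10 tbsp = 2.625 cup) × 3/5 × 227 g/cup ≈ 358 g
diced onion: 3 oz × 3/5 × 28.35 g/oz ≈ 51 g
shredded cheddar: 0.25 cup × 3/5 × 113 g/cup ≈ 17 g

soy sauce: 450 g; red lentils: 5 oz; butter: 358 g; diced onion: 51 g; shredded cheddar: 17 g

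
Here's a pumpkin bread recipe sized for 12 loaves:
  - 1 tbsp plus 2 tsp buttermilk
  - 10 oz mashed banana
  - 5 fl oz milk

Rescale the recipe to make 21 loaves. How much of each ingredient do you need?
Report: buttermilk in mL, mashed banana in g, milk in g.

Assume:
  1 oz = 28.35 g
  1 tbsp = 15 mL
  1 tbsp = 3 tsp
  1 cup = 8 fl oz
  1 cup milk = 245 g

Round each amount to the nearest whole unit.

Scaling factor: 21/12 = 7/4 = 1.75.
buttermilk: (1 tbsp + 2 tsp = 5/3 tbsp) × 7/4 × 15 mL/tbsp ≈ 44 mL
mashed banana: 10 oz × 7/4 × 28.35 g/oz ≈ 496 g
milk: 5 fl oz × 7/4 ÷ 8 fl oz/cup × 245 g/cup ≈ 268 g

buttermilk: 44 mL; mashed banana: 496 g; milk: 268 g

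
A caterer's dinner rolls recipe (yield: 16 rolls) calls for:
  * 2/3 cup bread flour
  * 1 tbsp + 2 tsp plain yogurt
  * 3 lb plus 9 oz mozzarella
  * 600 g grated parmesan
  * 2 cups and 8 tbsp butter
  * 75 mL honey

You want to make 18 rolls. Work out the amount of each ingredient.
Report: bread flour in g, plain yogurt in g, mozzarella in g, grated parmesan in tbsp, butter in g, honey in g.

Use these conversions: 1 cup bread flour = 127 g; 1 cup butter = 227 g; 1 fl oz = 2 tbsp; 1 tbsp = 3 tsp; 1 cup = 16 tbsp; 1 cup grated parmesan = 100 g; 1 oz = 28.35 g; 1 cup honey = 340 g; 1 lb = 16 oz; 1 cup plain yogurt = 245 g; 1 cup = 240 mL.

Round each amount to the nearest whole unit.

bread flour: 95 g; plain yogurt: 29 g; mozzarella: 1818 g; grated parmesan: 108 tbsp; butter: 638 g; honey: 120 g

Scaling factor: 18/16 = 9/8 = 1.125.
bread flour: 2/3 cup × 9/8 × 127 g/cup ≈ 95 g
plain yogurt: (1 tbsp + 2 tsp = 5/3 tbsp) × 9/8 ÷ 16 tbsp/cup × 245 g/cup ≈ 29 g
mozzarella: (3 lb + 9 oz = 3.5625 lb) × 9/8 × 16 oz/lb × 28.35 g/oz ≈ 1818 g
grated parmesan: 600 g × 9/8 ÷ 100 g/cup × 16 tbsp/cup = 108 tbsp
butter: (2 cup + 8 tbsp = 2.5 cup) × 9/8 × 227 g/cup ≈ 638 g
honey: 75 mL × 9/8 ÷ 240 mL/cup × 340 g/cup ≈ 120 g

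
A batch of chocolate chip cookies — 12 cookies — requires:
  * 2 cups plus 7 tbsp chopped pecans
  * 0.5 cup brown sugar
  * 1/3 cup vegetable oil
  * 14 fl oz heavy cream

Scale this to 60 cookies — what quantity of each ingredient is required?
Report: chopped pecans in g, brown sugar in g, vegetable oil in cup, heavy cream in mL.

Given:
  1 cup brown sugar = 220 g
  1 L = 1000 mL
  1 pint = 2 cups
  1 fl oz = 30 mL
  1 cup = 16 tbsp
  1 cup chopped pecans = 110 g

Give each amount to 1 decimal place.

chopped pecans: 1340.6 g; brown sugar: 550.0 g; vegetable oil: 1.7 cup; heavy cream: 2100.0 mL

Scaling factor: 60/12 = 5.
chopped pecans: (2 cup + 7 tbsp = 2.4375 cup) × 5 × 110 g/cup ≈ 1340.6 g
brown sugar: 0.5 cup × 5 × 220 g/cup = 550.0 g
vegetable oil: 1/3 cup × 5 ≈ 1.7 cup
heavy cream: 14 fl oz × 5 × 30 mL/fl oz = 2100.0 mL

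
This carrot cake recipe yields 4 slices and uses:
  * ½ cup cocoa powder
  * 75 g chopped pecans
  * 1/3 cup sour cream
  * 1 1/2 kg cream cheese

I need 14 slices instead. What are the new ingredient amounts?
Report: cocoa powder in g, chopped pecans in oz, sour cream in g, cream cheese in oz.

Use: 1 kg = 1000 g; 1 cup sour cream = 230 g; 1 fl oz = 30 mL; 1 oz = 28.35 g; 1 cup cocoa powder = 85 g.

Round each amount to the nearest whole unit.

cocoa powder: 149 g; chopped pecans: 9 oz; sour cream: 268 g; cream cheese: 185 oz

Scaling factor: 14/4 = 7/2 = 3.5.
cocoa powder: 0.5 cup × 7/2 × 85 g/cup ≈ 149 g
chopped pecans: 75 g × 7/2 ÷ 28.35 g/oz ≈ 9 oz
sour cream: 1/3 cup × 7/2 × 230 g/cup ≈ 268 g
cream cheese: 1.5 kg × 7/2 × 1000 g/kg ÷ 28.35 g/oz ≈ 185 oz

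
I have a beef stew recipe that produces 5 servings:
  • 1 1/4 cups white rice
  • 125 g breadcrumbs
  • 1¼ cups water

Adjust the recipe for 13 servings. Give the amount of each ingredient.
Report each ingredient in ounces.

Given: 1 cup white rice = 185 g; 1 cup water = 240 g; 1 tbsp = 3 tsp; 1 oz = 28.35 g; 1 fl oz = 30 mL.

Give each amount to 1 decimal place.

Scaling factor: 13/5 = 2.6.
white rice: 1.25 cup × 13/5 × 185 g/cup ÷ 28.35 g/oz ≈ 21.2 oz
breadcrumbs: 125 g × 13/5 ÷ 28.35 g/oz ≈ 11.5 oz
water: 1.25 cup × 13/5 × 240 g/cup ÷ 28.35 g/oz ≈ 27.5 oz

white rice: 21.2 oz; breadcrumbs: 11.5 oz; water: 27.5 oz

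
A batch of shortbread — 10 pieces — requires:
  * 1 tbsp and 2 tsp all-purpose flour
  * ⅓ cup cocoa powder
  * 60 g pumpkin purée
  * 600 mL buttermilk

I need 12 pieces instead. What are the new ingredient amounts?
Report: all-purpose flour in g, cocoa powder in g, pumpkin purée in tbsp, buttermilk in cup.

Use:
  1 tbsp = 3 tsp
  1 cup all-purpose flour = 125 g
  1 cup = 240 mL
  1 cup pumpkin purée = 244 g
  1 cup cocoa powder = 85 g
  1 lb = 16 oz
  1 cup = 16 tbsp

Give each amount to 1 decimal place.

all-purpose flour: 15.6 g; cocoa powder: 34.0 g; pumpkin purée: 4.7 tbsp; buttermilk: 3.0 cup

Scaling factor: 12/10 = 6/5 = 1.2.
all-purpose flour: (1 tbsp + 2 tsp = 5/3 tbsp) × 6/5 ÷ 16 tbsp/cup × 125 g/cup ≈ 15.6 g
cocoa powder: 1/3 cup × 6/5 × 85 g/cup = 34.0 g
pumpkin purée: 60 g × 6/5 ÷ 244 g/cup × 16 tbsp/cup ≈ 4.7 tbsp
buttermilk: 600 mL × 6/5 ÷ 240 mL/cup = 3.0 cup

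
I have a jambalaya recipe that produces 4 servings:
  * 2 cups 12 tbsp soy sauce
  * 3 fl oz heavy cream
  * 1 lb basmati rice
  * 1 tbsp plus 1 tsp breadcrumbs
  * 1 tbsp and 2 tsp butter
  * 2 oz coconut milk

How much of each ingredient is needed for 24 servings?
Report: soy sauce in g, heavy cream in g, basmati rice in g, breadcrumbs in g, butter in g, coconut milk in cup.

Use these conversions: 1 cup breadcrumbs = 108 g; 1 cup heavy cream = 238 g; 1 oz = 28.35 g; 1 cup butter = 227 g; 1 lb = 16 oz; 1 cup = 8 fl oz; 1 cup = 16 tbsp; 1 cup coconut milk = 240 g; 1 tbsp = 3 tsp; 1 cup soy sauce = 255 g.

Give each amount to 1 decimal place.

soy sauce: 4207.5 g; heavy cream: 535.5 g; basmati rice: 2721.6 g; breadcrumbs: 54.0 g; butter: 141.9 g; coconut milk: 1.4 cup

Scaling factor: 24/4 = 6.
soy sauce: (2 cup + 12 tbsp = 2.75 cup) × 6 × 255 g/cup = 4207.5 g
heavy cream: 3 fl oz × 6 ÷ 8 fl oz/cup × 238 g/cup = 535.5 g
basmati rice: 1 lb × 6 × 16 oz/lb × 28.35 g/oz = 2721.6 g
breadcrumbs: (1 tbsp + 1 tsp = 4/3 tbsp) × 6 ÷ 16 tbsp/cup × 108 g/cup = 54.0 g
butter: (1 tbsp + 2 tsp = 5/3 tbsp) × 6 ÷ 16 tbsp/cup × 227 g/cup ≈ 141.9 g
coconut milk: 2 oz × 6 × 28.35 g/oz ÷ 240 g/cup ≈ 1.4 cup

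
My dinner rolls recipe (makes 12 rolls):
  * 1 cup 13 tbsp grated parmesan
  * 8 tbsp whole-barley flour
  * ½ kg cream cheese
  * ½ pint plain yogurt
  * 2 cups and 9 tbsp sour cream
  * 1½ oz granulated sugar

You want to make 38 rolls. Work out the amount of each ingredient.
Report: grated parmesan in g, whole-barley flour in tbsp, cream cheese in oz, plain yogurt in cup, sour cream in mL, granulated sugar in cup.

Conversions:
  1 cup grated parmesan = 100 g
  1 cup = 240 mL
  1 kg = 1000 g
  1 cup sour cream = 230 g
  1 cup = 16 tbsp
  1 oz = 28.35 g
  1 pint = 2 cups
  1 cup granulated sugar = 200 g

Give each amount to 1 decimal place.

Scaling factor: 38/12 = 19/6.
grated parmesan: (1 cup + 13 tbsp = 1.8125 cup) × 19/6 × 100 g/cup ≈ 574.0 g
whole-barley flour: 8 tbsp × 19/6 ≈ 25.3 tbsp
cream cheese: 0.5 kg × 19/6 × 1000 g/kg ÷ 28.35 g/oz ≈ 55.8 oz
plain yogurt: 0.5 pint × 19/6 × 2 cup/pint ≈ 3.2 cup
sour cream: (2 cup + 9 tbsp = 2.5625 cup) × 19/6 × 240 mL/cup = 1947.5 mL
granulated sugar: 1.5 oz × 19/6 × 28.35 g/oz ÷ 200 g/cup ≈ 0.7 cup

grated parmesan: 574.0 g; whole-barley flour: 25.3 tbsp; cream cheese: 55.8 oz; plain yogurt: 3.2 cup; sour cream: 1947.5 mL; granulated sugar: 0.7 cup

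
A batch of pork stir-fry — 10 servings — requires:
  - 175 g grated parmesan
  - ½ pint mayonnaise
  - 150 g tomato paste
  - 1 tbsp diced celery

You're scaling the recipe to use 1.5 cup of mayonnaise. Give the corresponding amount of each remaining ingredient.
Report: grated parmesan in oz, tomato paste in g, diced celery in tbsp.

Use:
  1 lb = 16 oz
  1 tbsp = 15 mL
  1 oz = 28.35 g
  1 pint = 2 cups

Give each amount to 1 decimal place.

The original recipe has 1 cup of mayonnaise, so the scaling factor is 1.5 ÷ 1 = 3/2 = 1.5.
grated parmesan: 175 g × 3/2 ÷ 28.35 g/oz ≈ 9.3 oz
tomato paste: 150 g × 3/2 = 225.0 g
diced celery: 1 tbsp × 3/2 = 1.5 tbsp

grated parmesan: 9.3 oz; tomato paste: 225.0 g; diced celery: 1.5 tbsp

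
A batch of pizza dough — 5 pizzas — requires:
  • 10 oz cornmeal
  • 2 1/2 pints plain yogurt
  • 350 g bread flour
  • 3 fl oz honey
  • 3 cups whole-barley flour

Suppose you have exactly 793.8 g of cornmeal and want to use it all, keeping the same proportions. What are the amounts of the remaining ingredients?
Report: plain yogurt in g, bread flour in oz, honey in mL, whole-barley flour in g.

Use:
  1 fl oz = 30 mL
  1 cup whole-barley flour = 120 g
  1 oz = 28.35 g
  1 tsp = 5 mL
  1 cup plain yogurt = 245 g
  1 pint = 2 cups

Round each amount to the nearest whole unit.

The original recipe has 283.5 g of cornmeal, so the scaling factor is 793.8 ÷ 283.5 = 14/5 = 2.8.
plain yogurt: 2.5 pint × 14/5 × 2 cup/pint × 245 g/cup = 3430 g
bread flour: 350 g × 14/5 ÷ 28.35 g/oz ≈ 35 oz
honey: 3 fl oz × 14/5 × 30 mL/fl oz = 252 mL
whole-barley flour: 3 cup × 14/5 × 120 g/cup = 1008 g

plain yogurt: 3430 g; bread flour: 35 oz; honey: 252 mL; whole-barley flour: 1008 g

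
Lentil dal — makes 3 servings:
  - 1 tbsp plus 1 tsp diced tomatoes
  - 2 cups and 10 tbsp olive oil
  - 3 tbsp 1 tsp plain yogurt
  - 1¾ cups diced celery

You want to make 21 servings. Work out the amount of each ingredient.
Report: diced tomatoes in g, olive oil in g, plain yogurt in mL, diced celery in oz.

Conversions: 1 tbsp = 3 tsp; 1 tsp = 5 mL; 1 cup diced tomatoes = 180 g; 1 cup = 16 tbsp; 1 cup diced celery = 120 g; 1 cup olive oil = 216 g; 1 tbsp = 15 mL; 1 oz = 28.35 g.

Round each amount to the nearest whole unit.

Scaling factor: 21/3 = 7.
diced tomatoes: (1 tbsp + 1 tsp = 4/3 tbsp) × 7 ÷ 16 tbsp/cup × 180 g/cup = 105 g
olive oil: (2 cup + 10 tbsp = 2.625 cup) × 7 × 216 g/cup = 3969 g
plain yogurt: (3 tbsp + 1 tsp = 10/3 tbsp) × 7 × 15 mL/tbsp = 350 mL
diced celery: 1.75 cup × 7 × 120 g/cup ÷ 28.35 g/oz ≈ 52 oz

diced tomatoes: 105 g; olive oil: 3969 g; plain yogurt: 350 mL; diced celery: 52 oz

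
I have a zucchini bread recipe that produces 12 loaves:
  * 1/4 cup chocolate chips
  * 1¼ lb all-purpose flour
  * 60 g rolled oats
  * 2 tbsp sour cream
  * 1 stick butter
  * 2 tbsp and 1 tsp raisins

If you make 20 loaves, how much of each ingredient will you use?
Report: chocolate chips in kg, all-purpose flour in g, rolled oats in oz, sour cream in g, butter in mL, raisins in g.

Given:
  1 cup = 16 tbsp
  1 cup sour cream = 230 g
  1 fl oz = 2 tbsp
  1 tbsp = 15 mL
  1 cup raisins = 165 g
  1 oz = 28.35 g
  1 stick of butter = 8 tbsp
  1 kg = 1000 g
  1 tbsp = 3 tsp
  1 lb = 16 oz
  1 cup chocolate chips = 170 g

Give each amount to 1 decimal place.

Scaling factor: 20/12 = 5/3.
chocolate chips: 0.25 cup × 5/3 × 170 g/cup ÷ 1000 g/kg ≈ 0.1 kg
all-purpose flour: 1.25 lb × 5/3 × 16 oz/lb × 28.35 g/oz = 945.0 g
rolled oats: 60 g × 5/3 ÷ 28.35 g/oz ≈ 3.5 oz
sour cream: 2 tbsp × 5/3 ÷ 16 tbsp/cup × 230 g/cup ≈ 47.9 g
butter: 1 stick × 5/3 × 8 tbsp/stick × 15 mL/tbsp = 200.0 mL
raisins: (2 tbsp + 1 tsp = 7/3 tbsp) × 5/3 ÷ 16 tbsp/cup × 165 g/cup ≈ 40.1 g

chocolate chips: 0.1 kg; all-purpose flour: 945.0 g; rolled oats: 3.5 oz; sour cream: 47.9 g; butter: 200.0 mL; raisins: 40.1 g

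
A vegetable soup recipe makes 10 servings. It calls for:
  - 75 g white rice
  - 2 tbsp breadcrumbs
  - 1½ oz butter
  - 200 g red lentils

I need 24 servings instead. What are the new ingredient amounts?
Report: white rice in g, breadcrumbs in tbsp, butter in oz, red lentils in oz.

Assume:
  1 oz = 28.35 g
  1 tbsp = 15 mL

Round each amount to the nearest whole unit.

white rice: 180 g; breadcrumbs: 5 tbsp; butter: 4 oz; red lentils: 17 oz

Scaling factor: 24/10 = 12/5 = 2.4.
white rice: 75 g × 12/5 = 180 g
breadcrumbs: 2 tbsp × 12/5 ≈ 5 tbsp
butter: 1.5 oz × 12/5 ≈ 4 oz
red lentils: 200 g × 12/5 ÷ 28.35 g/oz ≈ 17 oz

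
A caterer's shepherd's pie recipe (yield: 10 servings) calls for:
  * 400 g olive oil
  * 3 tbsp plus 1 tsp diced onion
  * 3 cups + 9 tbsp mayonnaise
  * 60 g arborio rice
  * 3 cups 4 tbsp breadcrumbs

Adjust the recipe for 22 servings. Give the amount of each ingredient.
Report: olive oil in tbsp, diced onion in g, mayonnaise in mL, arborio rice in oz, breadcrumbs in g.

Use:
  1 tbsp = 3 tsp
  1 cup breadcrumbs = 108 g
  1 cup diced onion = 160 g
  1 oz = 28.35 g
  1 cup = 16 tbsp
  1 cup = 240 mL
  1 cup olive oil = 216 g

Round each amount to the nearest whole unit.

Scaling factor: 22/10 = 11/5 = 2.2.
olive oil: 400 g × 11/5 ÷ 216 g/cup × 16 tbsp/cup ≈ 65 tbsp
diced onion: (3 tbsp + 1 tsp = 10/3 tbsp) × 11/5 ÷ 16 tbsp/cup × 160 g/cup ≈ 73 g
mayonnaise: (3 cup + 9 tbsp = 3.5625 cup) × 11/5 × 240 mL/cup = 1881 mL
arborio rice: 60 g × 11/5 ÷ 28.35 g/oz ≈ 5 oz
breadcrumbs: (3 cup + 4 tbsp = 3.25 cup) × 11/5 × 108 g/cup ≈ 772 g

olive oil: 65 tbsp; diced onion: 73 g; mayonnaise: 1881 mL; arborio rice: 5 oz; breadcrumbs: 772 g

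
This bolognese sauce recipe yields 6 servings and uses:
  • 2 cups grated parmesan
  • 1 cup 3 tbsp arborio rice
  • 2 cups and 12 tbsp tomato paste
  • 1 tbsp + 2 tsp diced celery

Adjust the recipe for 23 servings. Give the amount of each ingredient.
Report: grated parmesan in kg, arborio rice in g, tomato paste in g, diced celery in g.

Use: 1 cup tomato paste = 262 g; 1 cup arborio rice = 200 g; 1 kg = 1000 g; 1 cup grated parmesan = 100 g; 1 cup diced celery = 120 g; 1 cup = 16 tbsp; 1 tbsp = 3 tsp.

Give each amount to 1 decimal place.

grated parmesan: 0.8 kg; arborio rice: 910.4 g; tomato paste: 2761.9 g; diced celery: 47.9 g

Scaling factor: 23/6.
grated parmesan: 2 cup × 23/6 × 100 g/cup ÷ 1000 g/kg ≈ 0.8 kg
arborio rice: (1 cup + 3 tbsp = 1.1875 cup) × 23/6 × 200 g/cup ≈ 910.4 g
tomato paste: (2 cup + 12 tbsp = 2.75 cup) × 23/6 × 262 g/cup ≈ 2761.9 g
diced celery: (1 tbsp + 2 tsp = 5/3 tbsp) × 23/6 ÷ 16 tbsp/cup × 120 g/cup ≈ 47.9 g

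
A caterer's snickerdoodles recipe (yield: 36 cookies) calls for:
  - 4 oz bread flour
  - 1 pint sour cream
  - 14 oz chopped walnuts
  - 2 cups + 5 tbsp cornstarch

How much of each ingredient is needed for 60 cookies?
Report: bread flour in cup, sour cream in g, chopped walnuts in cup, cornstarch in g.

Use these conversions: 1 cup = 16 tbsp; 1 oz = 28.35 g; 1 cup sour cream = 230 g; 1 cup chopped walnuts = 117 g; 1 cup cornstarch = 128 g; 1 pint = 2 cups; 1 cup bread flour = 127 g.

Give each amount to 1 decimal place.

Scaling factor: 60/36 = 5/3.
bread flour: 4 oz × 5/3 × 28.35 g/oz ÷ 127 g/cup ≈ 1.5 cup
sour cream: 1 pint × 5/3 × 2 cup/pint × 230 g/cup ≈ 766.7 g
chopped walnuts: 14 oz × 5/3 × 28.35 g/oz ÷ 117 g/cup ≈ 5.7 cup
cornstarch: (2 cup + 5 tbsp = 2.3125 cup) × 5/3 × 128 g/cup ≈ 493.3 g

bread flour: 1.5 cup; sour cream: 766.7 g; chopped walnuts: 5.7 cup; cornstarch: 493.3 g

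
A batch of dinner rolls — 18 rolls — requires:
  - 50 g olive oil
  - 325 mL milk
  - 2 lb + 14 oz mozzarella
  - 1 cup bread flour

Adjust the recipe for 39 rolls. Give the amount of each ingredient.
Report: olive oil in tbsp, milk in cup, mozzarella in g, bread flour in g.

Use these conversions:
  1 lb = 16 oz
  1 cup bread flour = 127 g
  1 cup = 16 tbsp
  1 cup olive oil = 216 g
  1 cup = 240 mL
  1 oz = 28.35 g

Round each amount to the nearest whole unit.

Scaling factor: 39/18 = 13/6.
olive oil: 50 g × 13/6 ÷ 216 g/cup × 16 tbsp/cup ≈ 8 tbsp
milk: 325 mL × 13/6 ÷ 240 mL/cup ≈ 3 cup
mozzarella: (2 lb + 14 oz = 2.875 lb) × 13/6 × 16 oz/lb × 28.35 g/oz ≈ 2826 g
bread flour: 1 cup × 13/6 × 127 g/cup ≈ 275 g

olive oil: 8 tbsp; milk: 3 cup; mozzarella: 2826 g; bread flour: 275 g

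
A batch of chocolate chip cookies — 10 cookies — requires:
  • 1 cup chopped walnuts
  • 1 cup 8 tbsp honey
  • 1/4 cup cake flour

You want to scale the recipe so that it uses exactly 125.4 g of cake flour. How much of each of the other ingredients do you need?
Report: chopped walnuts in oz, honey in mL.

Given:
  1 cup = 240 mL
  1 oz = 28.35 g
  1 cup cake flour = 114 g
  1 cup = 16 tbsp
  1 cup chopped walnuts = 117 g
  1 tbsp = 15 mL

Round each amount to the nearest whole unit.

The original recipe has 28.5 g of cake flour, so the scaling factor is 125.4 ÷ 28.5 = 22/5 = 4.4.
chopped walnuts: 1 cup × 22/5 × 117 g/cup ÷ 28.35 g/oz ≈ 18 oz
honey: (1 cup + 8 tbsp = 1.5 cup) × 22/5 × 240 mL/cup = 1584 mL

chopped walnuts: 18 oz; honey: 1584 mL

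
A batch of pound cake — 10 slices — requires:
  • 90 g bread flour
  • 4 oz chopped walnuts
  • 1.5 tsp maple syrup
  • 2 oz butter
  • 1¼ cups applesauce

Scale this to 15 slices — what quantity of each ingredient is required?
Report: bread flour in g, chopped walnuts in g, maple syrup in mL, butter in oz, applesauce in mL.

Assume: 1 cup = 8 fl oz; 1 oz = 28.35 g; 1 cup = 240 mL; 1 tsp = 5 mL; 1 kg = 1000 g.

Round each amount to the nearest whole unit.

bread flour: 135 g; chopped walnuts: 170 g; maple syrup: 11 mL; butter: 3 oz; applesauce: 450 mL

Scaling factor: 15/10 = 3/2 = 1.5.
bread flour: 90 g × 3/2 = 135 g
chopped walnuts: 4 oz × 3/2 × 28.35 g/oz ≈ 170 g
maple syrup: 1.5 tsp × 3/2 × 5 mL/tsp ≈ 11 mL
butter: 2 oz × 3/2 = 3 oz
applesauce: 1.25 cup × 3/2 × 240 mL/cup = 450 mL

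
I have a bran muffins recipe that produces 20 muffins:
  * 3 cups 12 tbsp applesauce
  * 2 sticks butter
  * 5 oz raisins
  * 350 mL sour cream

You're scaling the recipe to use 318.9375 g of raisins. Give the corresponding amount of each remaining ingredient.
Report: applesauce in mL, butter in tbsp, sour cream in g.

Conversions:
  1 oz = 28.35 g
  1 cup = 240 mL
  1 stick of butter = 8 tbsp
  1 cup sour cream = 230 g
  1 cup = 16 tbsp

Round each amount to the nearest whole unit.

applesauce: 2025 mL; butter: 36 tbsp; sour cream: 755 g

The original recipe has 141.75 g of raisins, so the scaling factor is 318.9375 ÷ 141.75 = 9/4 = 2.25.
applesauce: (3 cup + 12 tbsp = 3.75 cup) × 9/4 × 240 mL/cup = 2025 mL
butter: 2 stick × 9/4 × 8 tbsp/stick = 36 tbsp
sour cream: 350 mL × 9/4 ÷ 240 mL/cup × 230 g/cup ≈ 755 g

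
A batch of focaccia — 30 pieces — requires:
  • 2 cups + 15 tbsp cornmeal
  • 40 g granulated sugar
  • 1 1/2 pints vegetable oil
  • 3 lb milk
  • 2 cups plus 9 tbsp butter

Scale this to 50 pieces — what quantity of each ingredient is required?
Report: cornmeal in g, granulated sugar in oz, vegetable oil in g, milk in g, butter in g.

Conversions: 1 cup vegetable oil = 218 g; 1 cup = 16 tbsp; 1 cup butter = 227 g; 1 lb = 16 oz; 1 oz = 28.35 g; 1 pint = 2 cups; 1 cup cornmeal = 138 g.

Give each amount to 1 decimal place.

cornmeal: 675.6 g; granulated sugar: 2.4 oz; vegetable oil: 1090.0 g; milk: 2268.0 g; butter: 969.5 g

Scaling factor: 50/30 = 5/3.
cornmeal: (2 cup + 15 tbsp = 2.9375 cup) × 5/3 × 138 g/cup ≈ 675.6 g
granulated sugar: 40 g × 5/3 ÷ 28.35 g/oz ≈ 2.4 oz
vegetable oil: 1.5 pint × 5/3 × 2 cup/pint × 218 g/cup = 1090.0 g
milk: 3 lb × 5/3 × 16 oz/lb × 28.35 g/oz = 2268.0 g
butter: (2 cup + 9 tbsp = 2.5625 cup) × 5/3 × 227 g/cup ≈ 969.5 g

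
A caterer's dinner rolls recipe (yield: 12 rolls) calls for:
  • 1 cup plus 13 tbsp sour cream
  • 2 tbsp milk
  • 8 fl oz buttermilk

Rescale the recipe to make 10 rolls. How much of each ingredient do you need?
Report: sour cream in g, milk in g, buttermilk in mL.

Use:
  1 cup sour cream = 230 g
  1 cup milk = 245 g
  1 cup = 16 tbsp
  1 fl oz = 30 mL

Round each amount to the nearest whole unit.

sour cream: 347 g; milk: 26 g; buttermilk: 200 mL

Scaling factor: 10/12 = 5/6.
sour cream: (1 cup + 13 tbsp = 1.8125 cup) × 5/6 × 230 g/cup ≈ 347 g
milk: 2 tbsp × 5/6 ÷ 16 tbsp/cup × 245 g/cup ≈ 26 g
buttermilk: 8 fl oz × 5/6 × 30 mL/fl oz = 200 mL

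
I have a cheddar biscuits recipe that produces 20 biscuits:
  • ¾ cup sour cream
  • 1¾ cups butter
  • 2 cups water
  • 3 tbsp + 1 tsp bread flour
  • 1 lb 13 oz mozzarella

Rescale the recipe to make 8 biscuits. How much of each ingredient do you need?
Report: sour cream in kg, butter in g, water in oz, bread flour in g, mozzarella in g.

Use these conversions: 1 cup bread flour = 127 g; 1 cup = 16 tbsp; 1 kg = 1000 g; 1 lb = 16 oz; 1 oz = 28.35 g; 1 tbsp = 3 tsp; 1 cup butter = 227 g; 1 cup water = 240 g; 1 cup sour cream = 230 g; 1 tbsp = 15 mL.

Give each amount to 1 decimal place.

sour cream: 0.1 kg; butter: 158.9 g; water: 6.8 oz; bread flour: 10.6 g; mozzarella: 328.9 g

Scaling factor: 8/20 = 2/5 = 0.4.
sour cream: 0.75 cup × 2/5 × 230 g/cup ÷ 1000 g/kg ≈ 0.1 kg
butter: 1.75 cup × 2/5 × 227 g/cup = 158.9 g
water: 2 cup × 2/5 × 240 g/cup ÷ 28.35 g/oz ≈ 6.8 oz
bread flour: (3 tbsp + 1 tsp = 10/3 tbsp) × 2/5 ÷ 16 tbsp/cup × 127 g/cup ≈ 10.6 g
mozzarella: (1 lb + 13 oz = 1.8125 lb) × 2/5 × 16 oz/lb × 28.35 g/oz ≈ 328.9 g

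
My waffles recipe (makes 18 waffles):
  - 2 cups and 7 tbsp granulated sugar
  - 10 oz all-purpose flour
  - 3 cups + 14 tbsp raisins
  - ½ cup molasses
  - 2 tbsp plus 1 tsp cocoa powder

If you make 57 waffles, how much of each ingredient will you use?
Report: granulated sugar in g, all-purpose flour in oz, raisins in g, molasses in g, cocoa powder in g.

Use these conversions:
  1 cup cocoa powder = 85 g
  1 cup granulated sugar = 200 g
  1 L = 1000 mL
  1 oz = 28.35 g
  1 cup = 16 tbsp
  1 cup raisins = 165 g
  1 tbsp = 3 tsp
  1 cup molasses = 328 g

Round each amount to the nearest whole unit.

granulated sugar: 1544 g; all-purpose flour: 32 oz; raisins: 2025 g; molasses: 519 g; cocoa powder: 39 g

Scaling factor: 57/18 = 19/6.
granulated sugar: (2 cup + 7 tbsp = 2.4375 cup) × 19/6 × 200 g/cup ≈ 1544 g
all-purpose flour: 10 oz × 19/6 ≈ 32 oz
raisins: (3 cup + 14 tbsp = 3.875 cup) × 19/6 × 165 g/cup ≈ 2025 g
molasses: 0.5 cup × 19/6 × 328 g/cup ≈ 519 g
cocoa powder: (2 tbsp + 1 tsp = 7/3 tbsp) × 19/6 ÷ 16 tbsp/cup × 85 g/cup ≈ 39 g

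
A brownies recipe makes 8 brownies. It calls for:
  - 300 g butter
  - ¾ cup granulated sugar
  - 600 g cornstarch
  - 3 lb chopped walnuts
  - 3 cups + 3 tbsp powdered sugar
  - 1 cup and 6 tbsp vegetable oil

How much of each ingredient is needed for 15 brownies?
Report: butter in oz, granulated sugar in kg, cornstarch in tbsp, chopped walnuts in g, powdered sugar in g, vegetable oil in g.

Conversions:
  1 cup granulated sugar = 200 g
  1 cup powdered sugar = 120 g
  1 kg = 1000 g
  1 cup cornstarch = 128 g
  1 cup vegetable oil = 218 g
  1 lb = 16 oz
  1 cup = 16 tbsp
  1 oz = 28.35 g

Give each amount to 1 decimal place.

Scaling factor: 15/8 = 1.875.
butter: 300 g × 15/8 ÷ 28.35 g/oz ≈ 19.8 oz
granulated sugar: 0.75 cup × 15/8 × 200 g/cup ÷ 1000 g/kg ≈ 0.3 kg
cornstarch: 600 g × 15/8 ÷ 128 g/cup × 16 tbsp/cup ≈ 140.6 tbsp
chopped walnuts: 3 lb × 15/8 × 16 oz/lb × 28.35 g/oz = 2551.5 g
powdered sugar: (3 cup + 3 tbsp = 3.1875 cup) × 15/8 × 120 g/cup ≈ 717.2 g
vegetable oil: (1 cup + 6 tbsp = 1.375 cup) × 15/8 × 218 g/cup ≈ 562.0 g

butter: 19.8 oz; granulated sugar: 0.3 kg; cornstarch: 140.6 tbsp; chopped walnuts: 2551.5 g; powdered sugar: 717.2 g; vegetable oil: 562.0 g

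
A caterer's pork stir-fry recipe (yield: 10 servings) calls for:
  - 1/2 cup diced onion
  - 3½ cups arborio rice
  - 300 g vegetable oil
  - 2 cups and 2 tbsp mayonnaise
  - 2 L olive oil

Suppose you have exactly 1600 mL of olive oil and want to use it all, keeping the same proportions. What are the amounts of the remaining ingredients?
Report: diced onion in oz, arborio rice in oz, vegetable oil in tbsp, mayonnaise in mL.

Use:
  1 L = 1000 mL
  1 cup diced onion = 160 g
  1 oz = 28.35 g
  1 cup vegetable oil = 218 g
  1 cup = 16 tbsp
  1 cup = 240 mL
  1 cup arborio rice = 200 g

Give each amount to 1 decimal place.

The original recipe has 2000 mL of olive oil, so the scaling factor is 1600 ÷ 2000 = 4/5 = 0.8.
diced onion: 0.5 cup × 4/5 × 160 g/cup ÷ 28.35 g/oz ≈ 2.3 oz
arborio rice: 3.5 cup × 4/5 × 200 g/cup ÷ 28.35 g/oz ≈ 19.8 oz
vegetable oil: 300 g × 4/5 ÷ 218 g/cup × 16 tbsp/cup ≈ 17.6 tbsp
mayonnaise: (2 cup + 2 tbsp = 2.125 cup) × 4/5 × 240 mL/cup = 408.0 mL

diced onion: 2.3 oz; arborio rice: 19.8 oz; vegetable oil: 17.6 tbsp; mayonnaise: 408.0 mL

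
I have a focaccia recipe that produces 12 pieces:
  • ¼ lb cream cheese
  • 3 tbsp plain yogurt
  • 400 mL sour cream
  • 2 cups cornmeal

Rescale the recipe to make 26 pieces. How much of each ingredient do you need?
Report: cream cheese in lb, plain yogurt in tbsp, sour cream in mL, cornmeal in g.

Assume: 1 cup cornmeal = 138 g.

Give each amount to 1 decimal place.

cream cheese: 0.5 lb; plain yogurt: 6.5 tbsp; sour cream: 866.7 mL; cornmeal: 598.0 g

Scaling factor: 26/12 = 13/6.
cream cheese: 0.25 lb × 13/6 ≈ 0.5 lb
plain yogurt: 3 tbsp × 13/6 = 6.5 tbsp
sour cream: 400 mL × 13/6 ≈ 866.7 mL
cornmeal: 2 cup × 13/6 × 138 g/cup = 598.0 g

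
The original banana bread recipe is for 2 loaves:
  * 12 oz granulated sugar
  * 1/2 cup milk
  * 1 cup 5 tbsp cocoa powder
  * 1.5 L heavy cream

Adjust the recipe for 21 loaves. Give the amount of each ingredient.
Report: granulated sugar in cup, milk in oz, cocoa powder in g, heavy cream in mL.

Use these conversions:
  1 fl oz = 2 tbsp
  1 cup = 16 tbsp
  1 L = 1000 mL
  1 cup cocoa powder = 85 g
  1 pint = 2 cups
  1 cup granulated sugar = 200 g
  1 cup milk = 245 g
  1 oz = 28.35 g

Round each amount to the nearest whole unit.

granulated sugar: 18 cup; milk: 45 oz; cocoa powder: 1171 g; heavy cream: 15750 mL

Scaling factor: 21/2 = 10.5.
granulated sugar: 12 oz × 21/2 × 28.35 g/oz ÷ 200 g/cup ≈ 18 cup
milk: 0.5 cup × 21/2 × 245 g/cup ÷ 28.35 g/oz ≈ 45 oz
cocoa powder: (1 cup + 5 tbsp = 1.3125 cup) × 21/2 × 85 g/cup ≈ 1171 g
heavy cream: 1.5 L × 21/2 × 1000 mL/L = 15750 mL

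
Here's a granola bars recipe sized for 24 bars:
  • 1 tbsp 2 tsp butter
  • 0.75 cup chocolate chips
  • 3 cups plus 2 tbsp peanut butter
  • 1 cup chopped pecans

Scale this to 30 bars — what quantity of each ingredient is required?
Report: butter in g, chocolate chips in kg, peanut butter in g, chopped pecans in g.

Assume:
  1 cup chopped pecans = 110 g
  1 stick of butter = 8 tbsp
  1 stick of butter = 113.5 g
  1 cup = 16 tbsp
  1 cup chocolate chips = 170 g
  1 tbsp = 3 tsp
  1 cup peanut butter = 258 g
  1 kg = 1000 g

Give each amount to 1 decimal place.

butter: 29.6 g; chocolate chips: 0.2 kg; peanut butter: 1007.8 g; chopped pecans: 137.5 g

Scaling factor: 30/24 = 5/4 = 1.25.
butter: (1 tbsp + 2 tsp = 5/3 tbsp) × 5/4 ÷ 8 tbsp/stick × 113.5 g/stick ≈ 29.6 g
chocolate chips: 0.75 cup × 5/4 × 170 g/cup ÷ 1000 g/kg ≈ 0.2 kg
peanut butter: (3 cup + 2 tbsp = 3.125 cup) × 5/4 × 258 g/cup ≈ 1007.8 g
chopped pecans: 1 cup × 5/4 × 110 g/cup = 137.5 g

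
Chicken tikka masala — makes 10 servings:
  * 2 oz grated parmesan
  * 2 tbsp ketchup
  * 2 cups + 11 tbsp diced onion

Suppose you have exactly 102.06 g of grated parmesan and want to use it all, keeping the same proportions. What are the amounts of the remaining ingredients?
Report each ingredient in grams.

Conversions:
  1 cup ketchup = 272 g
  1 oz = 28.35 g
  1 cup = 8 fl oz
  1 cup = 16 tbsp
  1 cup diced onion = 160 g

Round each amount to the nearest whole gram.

The original recipe has 56.7 g of grated parmesan, so the scaling factor is 102.06 ÷ 56.7 = 9/5 = 1.8.
ketchup: 2 tbsp × 9/5 ÷ 16 tbsp/cup × 272 g/cup ≈ 61 g
diced onion: (2 cup + 11 tbsp = 2.6875 cup) × 9/5 × 160 g/cup = 774 g

ketchup: 61 g; diced onion: 774 g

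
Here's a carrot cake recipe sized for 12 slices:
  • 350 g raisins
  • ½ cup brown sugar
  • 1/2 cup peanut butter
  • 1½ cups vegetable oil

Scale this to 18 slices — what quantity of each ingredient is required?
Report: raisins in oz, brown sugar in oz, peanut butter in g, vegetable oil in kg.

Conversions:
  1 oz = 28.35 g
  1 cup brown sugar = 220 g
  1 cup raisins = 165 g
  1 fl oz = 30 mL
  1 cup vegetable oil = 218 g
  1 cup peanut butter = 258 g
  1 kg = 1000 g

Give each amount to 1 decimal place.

raisins: 18.5 oz; brown sugar: 5.8 oz; peanut butter: 193.5 g; vegetable oil: 0.5 kg

Scaling factor: 18/12 = 3/2 = 1.5.
raisins: 350 g × 3/2 ÷ 28.35 g/oz ≈ 18.5 oz
brown sugar: 0.5 cup × 3/2 × 220 g/cup ÷ 28.35 g/oz ≈ 5.8 oz
peanut butter: 0.5 cup × 3/2 × 258 g/cup = 193.5 g
vegetable oil: 1.5 cup × 3/2 × 218 g/cup ÷ 1000 g/kg ≈ 0.5 kg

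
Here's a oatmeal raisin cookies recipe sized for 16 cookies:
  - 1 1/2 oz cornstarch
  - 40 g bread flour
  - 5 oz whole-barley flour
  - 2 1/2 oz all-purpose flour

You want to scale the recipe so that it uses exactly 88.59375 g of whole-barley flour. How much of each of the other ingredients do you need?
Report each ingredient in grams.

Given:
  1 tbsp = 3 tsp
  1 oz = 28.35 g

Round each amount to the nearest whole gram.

cornstarch: 27 g; bread flour: 25 g; all-purpose flour: 44 g

The original recipe has 141.75 g of whole-barley flour, so the scaling factor is 88.59375 ÷ 141.75 = 5/8 = 0.625.
cornstarch: 1.5 oz × 5/8 × 28.35 g/oz ≈ 27 g
bread flour: 40 g × 5/8 = 25 g
all-purpose flour: 2.5 oz × 5/8 × 28.35 g/oz ≈ 44 g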